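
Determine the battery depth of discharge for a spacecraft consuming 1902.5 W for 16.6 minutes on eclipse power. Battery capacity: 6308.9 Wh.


E_used = P * t / 60 = 1902.5 * 16.6 / 60 = 526.3583 Wh
DOD = E_used / E_total * 100 = 526.3583 / 6308.9 * 100
DOD = 8.3431 %

8.3431 %


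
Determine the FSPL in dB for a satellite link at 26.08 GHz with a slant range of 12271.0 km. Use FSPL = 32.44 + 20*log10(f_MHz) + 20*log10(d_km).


f = 26.08 GHz = 26080.0000 MHz
d = 12271.0 km
FSPL = 32.44 + 20*log10(26080.0000) + 20*log10(12271.0)
FSPL = 32.44 + 88.3262 + 81.7776
FSPL = 202.5438 dB

202.5438 dB


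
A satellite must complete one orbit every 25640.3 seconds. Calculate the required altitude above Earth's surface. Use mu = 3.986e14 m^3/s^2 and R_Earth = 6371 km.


T = 25640.3 s
r = (mu*T^2/(4*pi^2))^(1/3) = (3.986e14 * 25640.3^2 / (4*pi^2))^(1/3)
r = 1.8793511e+07 m = 18793.5109 km
alt = r - R_E = 18793.5109 - 6371 = 12422.5109 km

12422.5109 km


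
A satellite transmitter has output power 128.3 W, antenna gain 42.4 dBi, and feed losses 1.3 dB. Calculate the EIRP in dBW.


Pt = 128.3 W = 21.0823 dBW
EIRP = Pt_dBW + Gt - losses = 21.0823 + 42.4 - 1.3 = 62.1823 dBW

62.1823 dBW


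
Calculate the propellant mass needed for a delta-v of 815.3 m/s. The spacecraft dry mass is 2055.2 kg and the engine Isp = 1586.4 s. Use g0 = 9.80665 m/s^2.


ve = Isp * g0 = 1586.4 * 9.80665 = 15557.269560 m/s
mass ratio = exp(dv/ve) = exp(815.3/15557.269560) = 1.05380389
m_prop = m_dry * (mr - 1) = 2055.2 * (1.05380389 - 1)
m_prop = 110.5778 kg

110.5778 kg


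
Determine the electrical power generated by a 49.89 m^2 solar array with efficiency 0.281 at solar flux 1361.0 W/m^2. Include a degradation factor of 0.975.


P = area * eta * S * degradation
P = 49.89 * 0.281 * 1361.0 * 0.975
P = 18602.9820 W

18602.9820 W


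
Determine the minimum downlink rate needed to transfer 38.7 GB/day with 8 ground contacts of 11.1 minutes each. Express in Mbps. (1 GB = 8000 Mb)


total contact time = 8 * 11.1 * 60 = 5328.0000 s
data = 38.7 GB = 309600.0000 Mb
rate = 309600.0000 / 5328.0000 = 58.1081 Mbps

58.1081 Mbps


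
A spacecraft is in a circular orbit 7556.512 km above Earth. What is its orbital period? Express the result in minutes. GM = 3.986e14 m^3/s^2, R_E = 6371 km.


r = 13927.5120 km = 1.3927512e+07 m
T = 2*pi*sqrt(r^3/mu) = 2*pi*sqrt(2.7015974e+21 / 3.986e14)
T = 16357.6734 s = 272.6279 min

272.6279 minutes


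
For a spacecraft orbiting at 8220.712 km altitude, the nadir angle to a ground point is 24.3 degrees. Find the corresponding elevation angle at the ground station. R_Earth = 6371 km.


r = R_E + alt = 14591.7120 km
Law of sines in the satellite / Earth-center / ground-point triangle:
  sin(nadir)/R_E = sin(90 + el)/r  =>  cos(el) = (r/R_E)*sin(nadir)
cos(el) = (14591.7120 / 6371.0000) * sin(24.3 deg) = 0.9425049
el = arccos(0.9425049) = 19.5234 deg
(Earth-central angle = 90 - nadir - el = 46.1766 deg)

19.5234 degrees


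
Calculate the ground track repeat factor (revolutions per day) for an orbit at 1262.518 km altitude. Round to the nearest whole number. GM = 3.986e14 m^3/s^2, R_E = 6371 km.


r = 7.633518e+06 m
T = 2*pi*sqrt(r^3/mu) = 6637.4051 s = 110.6234 min
revs/day = 1440 / 110.6234 = 13.0171
Rounded: 13 revolutions per day

13 revolutions per day


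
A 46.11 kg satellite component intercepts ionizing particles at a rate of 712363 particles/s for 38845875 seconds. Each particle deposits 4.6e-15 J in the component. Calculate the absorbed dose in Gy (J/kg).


Total energy deposited = rate * time * E_per
  = 712363 * 38845875 * 4.6e-15 = 0.1272929 J
Dose = E_total / mass = 0.1272929 / 46.11
Dose = 0.002760635 Gy

0.0028 Gy


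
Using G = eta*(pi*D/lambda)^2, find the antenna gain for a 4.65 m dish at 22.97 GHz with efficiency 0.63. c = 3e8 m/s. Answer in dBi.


lambda = c/f = 3e8 / 2.297e+10 = 0.01306051 m
G = eta*(pi*D/lambda)^2 = 0.63*(pi*4.65/0.01306051)^2
G = 788180.4920 (linear)
G = 10*log10(788180.4920) = 58.9663 dBi

58.9663 dBi


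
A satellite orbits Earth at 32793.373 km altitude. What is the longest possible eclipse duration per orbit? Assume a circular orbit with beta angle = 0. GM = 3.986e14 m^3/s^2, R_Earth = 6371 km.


r = 39164.3730 km
T = 1285.5730 min
Eclipse fraction = arcsin(R_E/r)/pi = arcsin(6371.0000/39164.3730)/pi
= arcsin(0.1626734)/pi = 0.05201168
Eclipse duration = 0.05201168 * 1285.5730 = 66.8648 min

66.8648 minutes


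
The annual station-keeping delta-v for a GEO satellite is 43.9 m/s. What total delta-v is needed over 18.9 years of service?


dV = rate * years = 43.9 * 18.9
dV = 829.7100 m/s

829.7100 m/s


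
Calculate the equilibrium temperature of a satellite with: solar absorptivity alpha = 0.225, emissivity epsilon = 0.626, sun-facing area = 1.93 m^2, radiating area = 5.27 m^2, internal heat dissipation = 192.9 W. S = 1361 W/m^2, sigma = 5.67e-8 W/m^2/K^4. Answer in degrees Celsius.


Numerator = alpha*S*A_sun + Q_int = 0.225*1361*1.93 + 192.9 = 783.9143 W
Denominator = eps*sigma*A_rad = 0.626*5.67e-8*5.27 = 1.8705443e-07 W/K^4
T^4 = 4.1908349e+09 K^4
T = 254.4340 K = -18.7160 C

-18.7160 degrees Celsius


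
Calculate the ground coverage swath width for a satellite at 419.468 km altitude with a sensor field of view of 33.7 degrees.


FOV = 33.7 deg = 0.588176 rad
swath = 2 * alt * tan(FOV/2) = 2 * 419.468 * tan(0.294088)
swath = 2 * 419.468 * 0.3028703
swath = 254.0888 km

254.0888 km


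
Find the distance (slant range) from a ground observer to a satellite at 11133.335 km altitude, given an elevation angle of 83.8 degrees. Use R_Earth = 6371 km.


h = 11133.335 km, el = 83.8 deg
d = -R_E*sin(el) + sqrt((R_E*sin(el))^2 + 2*R_E*h + h^2)
d = -6371.0000*sin(1.4626) + sqrt((6371.0000*0.994151)^2 + 2*6371.0000*11133.335 + 11133.335^2)
d = 11157.0707 km

11157.0707 km


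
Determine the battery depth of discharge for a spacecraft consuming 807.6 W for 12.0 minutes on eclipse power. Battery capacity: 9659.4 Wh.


E_used = P * t / 60 = 807.6 * 12.0 / 60 = 161.5200 Wh
DOD = E_used / E_total * 100 = 161.5200 / 9659.4 * 100
DOD = 1.6722 %

1.6722 %


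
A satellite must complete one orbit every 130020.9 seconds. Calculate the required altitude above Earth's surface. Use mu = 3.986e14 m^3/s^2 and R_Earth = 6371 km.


T = 130020.9 s
r = (mu*T^2/(4*pi^2))^(1/3) = (3.986e14 * 130020.9^2 / (4*pi^2))^(1/3)
r = 5.5471252e+07 m = 55471.2515 km
alt = r - R_E = 55471.2515 - 6371 = 49100.2515 km

49100.2515 km


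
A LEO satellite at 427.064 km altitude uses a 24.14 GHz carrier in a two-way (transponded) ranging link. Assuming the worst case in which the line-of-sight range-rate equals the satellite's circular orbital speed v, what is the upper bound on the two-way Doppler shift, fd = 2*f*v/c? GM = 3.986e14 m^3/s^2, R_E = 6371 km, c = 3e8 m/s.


r = 6.798064e+06 m
v = sqrt(mu/r) = 7657.3064 m/s (worst-case radial velocity)
f = 24.14 GHz = 2.414e+10 Hz
fd = 2*f*v/c = 2*2.414e+10*7657.3064/3.0e+08
fd = 1.2323158e+06 Hz

1.2323e+06 Hz


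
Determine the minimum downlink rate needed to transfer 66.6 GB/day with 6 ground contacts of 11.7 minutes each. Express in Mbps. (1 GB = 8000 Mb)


total contact time = 6 * 11.7 * 60 = 4212.0000 s
data = 66.6 GB = 532800.0000 Mb
rate = 532800.0000 / 4212.0000 = 126.4957 Mbps

126.4957 Mbps


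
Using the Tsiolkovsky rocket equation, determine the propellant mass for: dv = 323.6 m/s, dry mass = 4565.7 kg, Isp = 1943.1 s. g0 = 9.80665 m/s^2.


ve = Isp * g0 = 1943.1 * 9.80665 = 19055.301615 m/s
mass ratio = exp(dv/ve) = exp(323.6/19055.301615) = 1.01712717
m_prop = m_dry * (mr - 1) = 4565.7 * (1.01712717 - 1)
m_prop = 78.1975 kg

78.1975 kg


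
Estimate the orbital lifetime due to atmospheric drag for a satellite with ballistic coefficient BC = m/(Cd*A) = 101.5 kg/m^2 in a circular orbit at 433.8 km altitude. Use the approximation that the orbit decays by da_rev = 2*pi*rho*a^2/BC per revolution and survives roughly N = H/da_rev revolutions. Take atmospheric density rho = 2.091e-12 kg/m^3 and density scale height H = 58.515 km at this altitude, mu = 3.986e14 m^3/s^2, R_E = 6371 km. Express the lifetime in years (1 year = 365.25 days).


a = R_E + alt = 6804.8000 km = 6.8048e+06 m
da_rev = 2*pi*rho*a^2/BC = 2*pi*2.091e-12*(6.8048e+06)^2/101.5 = 5.993750 m per revolution
N = H/da_rev = 58515.0000 m / 5.993750 m = 9762.6702 revolutions
P = 2*pi*sqrt(a^3/mu) = 5586.4288 s
lifetime = N*P = 9762.6702 * 5586.4288 = 5.4538462e+07 s = 631.2322 days
years = 631.2322 / 365.25 = 1.7282 years

1.7282 years


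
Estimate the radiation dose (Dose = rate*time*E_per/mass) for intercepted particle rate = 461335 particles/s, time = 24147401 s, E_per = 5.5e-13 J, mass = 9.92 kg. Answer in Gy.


Total energy deposited = rate * time * E_per
  = 461335 * 24147401 * 5.5e-13 = 6.1270 J
Dose = E_total / mass = 6.1270 / 9.92
Dose = 0.6176434 Gy

0.6176 Gy


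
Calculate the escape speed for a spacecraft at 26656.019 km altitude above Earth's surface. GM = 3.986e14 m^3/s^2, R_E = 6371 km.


r = 6371.0 + 26656.019 = 33027.0190 km = 3.3027019e+07 m
v_esc = sqrt(2*mu/r) = sqrt(2*3.986e14 / 3.3027019e+07)
v_esc = 4913.0248 m/s = 4.9130 km/s

4.9130 km/s


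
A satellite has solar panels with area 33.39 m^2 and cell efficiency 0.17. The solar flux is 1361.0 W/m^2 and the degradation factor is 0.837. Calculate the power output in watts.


P = area * eta * S * degradation
P = 33.39 * 0.17 * 1361.0 * 0.837
P = 6466.1969 W

6466.1969 W


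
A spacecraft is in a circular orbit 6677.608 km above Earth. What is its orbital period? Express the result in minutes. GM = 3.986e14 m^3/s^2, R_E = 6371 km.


r = 13048.6080 km = 1.3048608e+07 m
T = 2*pi*sqrt(r^3/mu) = 2*pi*sqrt(2.2217365e+21 / 3.986e14)
T = 14833.9735 s = 247.2329 min

247.2329 minutes


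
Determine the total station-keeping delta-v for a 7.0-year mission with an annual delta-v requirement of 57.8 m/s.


dV = rate * years = 57.8 * 7.0
dV = 404.6000 m/s

404.6000 m/s


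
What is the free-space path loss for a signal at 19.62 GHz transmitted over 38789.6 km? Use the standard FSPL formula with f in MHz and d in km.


f = 19.62 GHz = 19620.0000 MHz
d = 38789.6 km
FSPL = 32.44 + 20*log10(19620.0000) + 20*log10(38789.6)
FSPL = 32.44 + 85.8540 + 91.7743
FSPL = 210.0683 dB

210.0683 dB


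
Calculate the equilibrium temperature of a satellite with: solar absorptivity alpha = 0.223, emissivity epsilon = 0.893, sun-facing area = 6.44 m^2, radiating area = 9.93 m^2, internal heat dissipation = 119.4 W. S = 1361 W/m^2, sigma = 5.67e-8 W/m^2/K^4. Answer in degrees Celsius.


Numerator = alpha*S*A_sun + Q_int = 0.223*1361*6.44 + 119.4 = 2073.9593 W
Denominator = eps*sigma*A_rad = 0.893*5.67e-8*9.93 = 5.0278668e-07 W/K^4
T^4 = 4.1249289e+09 K^4
T = 253.4277 K = -19.7223 C

-19.7223 degrees Celsius


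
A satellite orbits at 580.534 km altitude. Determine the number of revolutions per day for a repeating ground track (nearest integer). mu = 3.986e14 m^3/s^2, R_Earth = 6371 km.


r = 6.951534e+06 m
T = 2*pi*sqrt(r^3/mu) = 5768.0923 s = 96.1349 min
revs/day = 1440 / 96.1349 = 14.9790
Rounded: 15 revolutions per day

15 revolutions per day


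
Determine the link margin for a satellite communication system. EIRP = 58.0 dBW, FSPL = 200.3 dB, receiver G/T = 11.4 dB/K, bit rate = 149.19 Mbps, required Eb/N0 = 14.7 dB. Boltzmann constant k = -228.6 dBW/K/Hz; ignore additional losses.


C/N0 = EIRP - FSPL + G/T - k = 58.0 - 200.3 + 11.4 - (-228.6)
C/N0 = 97.7000 dB-Hz
R_b = 149.19 Mbps = 1.4919e+08 bps -> 10*log10(R_b) = 81.7374 dB-Hz
Eb/N0 = C/N0 - 10*log10(R_b) = 97.7000 - 81.7374 = 15.9626 dB
Margin = Eb/N0 - Eb/N0_req = 15.9626 - 14.7 = 1.2626 dB (link closes)

1.2626 dB


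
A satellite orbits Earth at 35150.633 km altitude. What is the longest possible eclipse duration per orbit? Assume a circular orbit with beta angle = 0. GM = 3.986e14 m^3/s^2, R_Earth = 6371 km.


r = 41521.6330 km
T = 1403.3681 min
Eclipse fraction = arcsin(R_E/r)/pi = arcsin(6371.0000/41521.6330)/pi
= arcsin(0.1534381)/pi = 0.04903457
Eclipse duration = 0.04903457 * 1403.3681 = 68.8135 min

68.8135 minutes


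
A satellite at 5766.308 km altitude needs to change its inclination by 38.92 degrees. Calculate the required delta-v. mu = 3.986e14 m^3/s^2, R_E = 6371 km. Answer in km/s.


r = 12137.3080 km = 1.2137308e+07 m
V = sqrt(mu/r) = 5730.6972 m/s
di = 38.92 deg = 0.6792821 rad
dV = 2*V*sin(di/2) = 2*5730.6972*sin(0.3396411)
dV = 3818.3485 m/s = 3.8183 km/s

3.8183 km/s


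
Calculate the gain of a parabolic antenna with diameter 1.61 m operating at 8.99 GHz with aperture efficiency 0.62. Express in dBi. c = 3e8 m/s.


lambda = c/f = 3e8 / 8.99e+09 = 0.03337041 m
G = eta*(pi*D/lambda)^2 = 0.62*(pi*1.61/0.03337041)^2
G = 14243.6096 (linear)
G = 10*log10(14243.6096) = 41.5362 dBi

41.5362 dBi


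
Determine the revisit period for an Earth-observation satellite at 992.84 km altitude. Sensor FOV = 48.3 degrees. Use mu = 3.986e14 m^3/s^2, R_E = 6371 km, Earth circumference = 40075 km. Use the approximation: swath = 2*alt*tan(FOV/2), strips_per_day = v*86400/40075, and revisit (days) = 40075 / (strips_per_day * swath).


swath = 2*992.84*tan(0.421497) = 890.3180 km
v = sqrt(mu/r) = 7357.2663 m/s = 7.3573 km/s
strips/day = v*86400/40075 = 7.3573*86400/40075 = 15.8620
coverage/day = strips * swath = 15.8620 * 890.3180 = 14122.1827 km
revisit = 40075 / 14122.1827 = 2.8377 days

2.8377 days


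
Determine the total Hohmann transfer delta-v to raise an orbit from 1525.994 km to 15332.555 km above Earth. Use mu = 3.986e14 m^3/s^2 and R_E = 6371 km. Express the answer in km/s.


r1 = 7896.9940 km = 7.896994e+06 m
r2 = 21703.5550 km = 2.1703555e+07 m
dv1 = sqrt(mu/r1)*(sqrt(2*r2/(r1+r2)) - 1) = 1498.7949 m/s
dv2 = sqrt(mu/r2)*(1 - sqrt(2*r1/(r1+r2))) = 1155.1212 m/s
total dv = |dv1| + |dv2| = 1498.7949 + 1155.1212 = 2653.9161 m/s = 2.6539 km/s

2.6539 km/s


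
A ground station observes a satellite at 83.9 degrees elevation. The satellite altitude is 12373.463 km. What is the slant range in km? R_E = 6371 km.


h = 12373.463 km, el = 83.9 deg
d = -R_E*sin(el) + sqrt((R_E*sin(el))^2 + 2*R_E*h + h^2)
d = -6371.0000*sin(1.4643) + sqrt((6371.0000*0.9943379)^2 + 2*6371.0000*12373.463 + 12373.463^2)
d = 12397.3059 km

12397.3059 km


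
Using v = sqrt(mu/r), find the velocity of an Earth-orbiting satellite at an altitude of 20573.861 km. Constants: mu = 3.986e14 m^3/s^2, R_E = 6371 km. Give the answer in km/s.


r = R_E + alt = 6371.0 + 20573.861 = 26944.8610 km = 2.6944861e+07 m
v = sqrt(mu/r) = sqrt(3.986e14 / 2.6944861e+07) = 3846.1895 m/s = 3.8462 km/s

3.8462 km/s


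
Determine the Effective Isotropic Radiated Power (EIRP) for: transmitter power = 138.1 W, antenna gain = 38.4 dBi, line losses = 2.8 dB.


Pt = 138.1 W = 21.4019 dBW
EIRP = Pt_dBW + Gt - losses = 21.4019 + 38.4 - 2.8 = 57.0019 dBW

57.0019 dBW


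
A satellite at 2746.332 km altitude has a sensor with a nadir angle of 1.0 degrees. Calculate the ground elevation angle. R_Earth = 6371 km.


r = R_E + alt = 9117.3320 km
Law of sines in the satellite / Earth-center / ground-point triangle:
  sin(nadir)/R_E = sin(90 + el)/r  =>  cos(el) = (r/R_E)*sin(nadir)
cos(el) = (9117.3320 / 6371.0000) * sin(1.0 deg) = 0.02497557
el = arccos(0.02497557) = 88.5689 deg
(Earth-central angle = 90 - nadir - el = 0.4311438 deg)

88.5689 degrees


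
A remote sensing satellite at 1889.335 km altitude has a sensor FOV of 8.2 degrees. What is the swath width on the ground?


FOV = 8.2 deg = 0.143117 rad
swath = 2 * alt * tan(FOV/2) = 2 * 1889.335 * tan(0.0715585)
swath = 2 * 1889.335 * 0.07168089
swath = 270.8584 km

270.8584 km


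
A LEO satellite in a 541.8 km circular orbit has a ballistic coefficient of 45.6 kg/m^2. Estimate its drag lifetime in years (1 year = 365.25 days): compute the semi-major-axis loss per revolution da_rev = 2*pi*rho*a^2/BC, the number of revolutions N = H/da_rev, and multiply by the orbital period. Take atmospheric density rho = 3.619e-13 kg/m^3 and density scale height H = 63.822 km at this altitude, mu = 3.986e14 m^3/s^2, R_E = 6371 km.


a = R_E + alt = 6912.8000 km = 6.9128e+06 m
da_rev = 2*pi*rho*a^2/BC = 2*pi*3.619e-13*(6.9128e+06)^2/45.6 = 2.382932 m per revolution
N = H/da_rev = 63822.0000 m / 2.382932 m = 26782.9750 revolutions
P = 2*pi*sqrt(a^3/mu) = 5719.9497 s
lifetime = N*P = 26782.9750 * 5719.9497 = 1.5319727e+08 s = 1773.1165 days
years = 1773.1165 / 365.25 = 4.8545 years

4.8545 years


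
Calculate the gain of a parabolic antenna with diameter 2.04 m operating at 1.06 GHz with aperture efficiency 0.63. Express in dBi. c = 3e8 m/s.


lambda = c/f = 3e8 / 1.06e+09 = 0.2830189 m
G = eta*(pi*D/lambda)^2 = 0.63*(pi*2.04/0.2830189)^2
G = 323.0501 (linear)
G = 10*log10(323.0501) = 25.0927 dBi

25.0927 dBi


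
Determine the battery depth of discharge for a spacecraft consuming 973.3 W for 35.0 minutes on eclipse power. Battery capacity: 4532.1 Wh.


E_used = P * t / 60 = 973.3 * 35.0 / 60 = 567.7583 Wh
DOD = E_used / E_total * 100 = 567.7583 / 4532.1 * 100
DOD = 12.5275 %

12.5275 %


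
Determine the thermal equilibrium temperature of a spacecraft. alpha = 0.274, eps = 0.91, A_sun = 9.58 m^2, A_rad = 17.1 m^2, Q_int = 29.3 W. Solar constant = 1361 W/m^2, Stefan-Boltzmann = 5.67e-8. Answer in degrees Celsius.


Numerator = alpha*S*A_sun + Q_int = 0.274*1361*9.58 + 29.3 = 3601.8161 W
Denominator = eps*sigma*A_rad = 0.91*5.67e-8*17.1 = 8.823087e-07 W/K^4
T^4 = 4.082263e+09 K^4
T = 252.7698 K = -20.3802 C

-20.3802 degrees Celsius


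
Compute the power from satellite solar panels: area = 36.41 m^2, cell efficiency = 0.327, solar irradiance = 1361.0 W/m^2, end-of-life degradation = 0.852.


P = area * eta * S * degradation
P = 36.41 * 0.327 * 1361.0 * 0.852
P = 13805.9454 W

13805.9454 W


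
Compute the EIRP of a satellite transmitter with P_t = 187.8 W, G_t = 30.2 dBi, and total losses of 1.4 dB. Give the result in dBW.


Pt = 187.8 W = 22.7370 dBW
EIRP = Pt_dBW + Gt - losses = 22.7370 + 30.2 - 1.4 = 51.5370 dBW

51.5370 dBW


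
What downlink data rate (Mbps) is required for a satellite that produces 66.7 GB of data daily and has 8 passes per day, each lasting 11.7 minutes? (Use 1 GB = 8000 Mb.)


total contact time = 8 * 11.7 * 60 = 5616.0000 s
data = 66.7 GB = 533600.0000 Mb
rate = 533600.0000 / 5616.0000 = 95.0142 Mbps

95.0142 Mbps


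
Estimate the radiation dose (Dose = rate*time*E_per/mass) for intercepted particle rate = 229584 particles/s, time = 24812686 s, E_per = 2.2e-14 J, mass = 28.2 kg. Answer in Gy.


Total energy deposited = rate * time * E_per
  = 229584 * 24812686 * 2.2e-14 = 0.1253251 J
Dose = E_total / mass = 0.1253251 / 28.2
Dose = 0.004444153 Gy

0.0044 Gy


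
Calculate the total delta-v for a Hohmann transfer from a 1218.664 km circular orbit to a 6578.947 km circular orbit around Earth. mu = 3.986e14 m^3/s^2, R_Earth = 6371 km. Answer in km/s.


r1 = 7589.6640 km = 7.589664e+06 m
r2 = 12949.9470 km = 1.2949947e+07 m
dv1 = sqrt(mu/r1)*(sqrt(2*r2/(r1+r2)) - 1) = 890.8757 m/s
dv2 = sqrt(mu/r2)*(1 - sqrt(2*r1/(r1+r2))) = 778.5652 m/s
total dv = |dv1| + |dv2| = 890.8757 + 778.5652 = 1669.4409 m/s = 1.6694 km/s

1.6694 km/s


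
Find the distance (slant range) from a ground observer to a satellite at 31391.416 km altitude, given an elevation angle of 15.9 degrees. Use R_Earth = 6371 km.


h = 31391.416 km, el = 15.9 deg
d = -R_E*sin(el) + sqrt((R_E*sin(el))^2 + 2*R_E*h + h^2)
d = -6371.0000*sin(0.2775074) + sqrt((6371.0000*0.2739592)^2 + 2*6371.0000*31391.416 + 31391.416^2)
d = 35516.6082 km

35516.6082 km


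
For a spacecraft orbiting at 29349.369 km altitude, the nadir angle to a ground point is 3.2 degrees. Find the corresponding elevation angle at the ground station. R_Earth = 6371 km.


r = R_E + alt = 35720.3690 km
Law of sines in the satellite / Earth-center / ground-point triangle:
  sin(nadir)/R_E = sin(90 + el)/r  =>  cos(el) = (r/R_E)*sin(nadir)
cos(el) = (35720.3690 / 6371.0000) * sin(3.2 deg) = 0.3129752
el = arccos(0.3129752) = 71.7614 deg
(Earth-central angle = 90 - nadir - el = 15.0386 deg)

71.7614 degrees


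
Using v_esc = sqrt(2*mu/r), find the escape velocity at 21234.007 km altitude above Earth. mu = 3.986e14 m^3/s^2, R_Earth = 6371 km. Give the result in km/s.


r = 6371.0 + 21234.007 = 27605.0070 km = 2.7605007e+07 m
v_esc = sqrt(2*mu/r) = sqrt(2*3.986e14 / 2.7605007e+07)
v_esc = 5373.9017 m/s = 5.3739 km/s

5.3739 km/s


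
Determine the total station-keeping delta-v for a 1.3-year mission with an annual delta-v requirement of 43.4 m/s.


dV = rate * years = 43.4 * 1.3
dV = 56.4200 m/s

56.4200 m/s


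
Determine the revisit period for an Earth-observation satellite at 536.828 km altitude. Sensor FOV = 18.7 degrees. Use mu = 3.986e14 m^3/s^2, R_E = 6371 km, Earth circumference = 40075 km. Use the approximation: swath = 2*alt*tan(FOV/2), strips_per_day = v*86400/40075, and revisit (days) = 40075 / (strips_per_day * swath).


swath = 2*536.828*tan(0.1631883) = 176.7801 km
v = sqrt(mu/r) = 7596.2262 m/s = 7.5962 km/s
strips/day = v*86400/40075 = 7.5962*86400/40075 = 16.3771
coverage/day = strips * swath = 16.3771 * 176.7801 = 2895.1530 km
revisit = 40075 / 2895.1530 = 13.8421 days

13.8421 days


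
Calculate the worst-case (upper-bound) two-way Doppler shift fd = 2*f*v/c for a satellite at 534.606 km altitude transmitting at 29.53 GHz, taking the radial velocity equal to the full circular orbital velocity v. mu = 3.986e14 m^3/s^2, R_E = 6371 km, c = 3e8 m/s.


r = 6.905606e+06 m
v = sqrt(mu/r) = 7597.4482 m/s (worst-case radial velocity)
f = 29.53 GHz = 2.953e+10 Hz
fd = 2*f*v/c = 2*2.953e+10*7597.4482/3.0e+08
fd = 1.4956843e+06 Hz

1.4957e+06 Hz


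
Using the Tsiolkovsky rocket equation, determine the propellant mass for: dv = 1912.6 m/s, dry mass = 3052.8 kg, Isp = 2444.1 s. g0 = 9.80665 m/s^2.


ve = Isp * g0 = 2444.1 * 9.80665 = 23968.433265 m/s
mass ratio = exp(dv/ve) = exp(1912.6/23968.433265) = 1.08306677
m_prop = m_dry * (mr - 1) = 3052.8 * (1.08306677 - 1)
m_prop = 253.5862 kg

253.5862 kg


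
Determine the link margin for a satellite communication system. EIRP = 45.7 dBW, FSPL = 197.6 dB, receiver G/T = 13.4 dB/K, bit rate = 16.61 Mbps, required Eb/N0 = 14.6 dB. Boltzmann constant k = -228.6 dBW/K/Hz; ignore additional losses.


C/N0 = EIRP - FSPL + G/T - k = 45.7 - 197.6 + 13.4 - (-228.6)
C/N0 = 90.1000 dB-Hz
R_b = 16.61 Mbps = 1.661e+07 bps -> 10*log10(R_b) = 72.2037 dB-Hz
Eb/N0 = C/N0 - 10*log10(R_b) = 90.1000 - 72.2037 = 17.8963 dB
Margin = Eb/N0 - Eb/N0_req = 17.8963 - 14.6 = 3.2963 dB (link closes)

3.2963 dB


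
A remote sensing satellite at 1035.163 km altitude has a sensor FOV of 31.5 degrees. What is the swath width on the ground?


FOV = 31.5 deg = 0.5497787 rad
swath = 2 * alt * tan(FOV/2) = 2 * 1035.163 * tan(0.2748894)
swath = 2 * 1035.163 * 0.2820292
swath = 583.8923 km

583.8923 km


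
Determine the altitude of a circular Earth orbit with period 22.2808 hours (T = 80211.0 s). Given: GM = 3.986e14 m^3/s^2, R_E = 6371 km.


T = 80211.0 s
r = (mu*T^2/(4*pi^2))^(1/3) = (3.986e14 * 80211.0^2 / (4*pi^2))^(1/3)
r = 4.019899e+07 m = 40198.9898 km
alt = r - R_E = 40198.9898 - 6371 = 33827.9898 km

33827.9898 km


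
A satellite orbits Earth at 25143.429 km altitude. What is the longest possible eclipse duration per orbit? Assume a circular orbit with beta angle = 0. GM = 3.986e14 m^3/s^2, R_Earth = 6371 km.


r = 31514.4290 km
T = 927.9491 min
Eclipse fraction = arcsin(R_E/r)/pi = arcsin(6371.0000/31514.4290)/pi
= arcsin(0.2021614)/pi = 0.06479655
Eclipse duration = 0.06479655 * 927.9491 = 60.1279 min

60.1279 minutes


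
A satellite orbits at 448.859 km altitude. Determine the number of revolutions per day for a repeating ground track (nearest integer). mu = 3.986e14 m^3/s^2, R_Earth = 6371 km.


r = 6.819859e+06 m
T = 2*pi*sqrt(r^3/mu) = 5604.9832 s = 93.4164 min
revs/day = 1440 / 93.4164 = 15.4149
Rounded: 15 revolutions per day

15 revolutions per day


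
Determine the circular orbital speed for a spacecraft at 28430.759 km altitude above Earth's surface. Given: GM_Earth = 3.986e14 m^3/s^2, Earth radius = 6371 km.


r = R_E + alt = 6371.0 + 28430.759 = 34801.7590 km = 3.4801759e+07 m
v = sqrt(mu/r) = sqrt(3.986e14 / 3.4801759e+07) = 3384.2937 m/s = 3.3843 km/s

3.3843 km/s


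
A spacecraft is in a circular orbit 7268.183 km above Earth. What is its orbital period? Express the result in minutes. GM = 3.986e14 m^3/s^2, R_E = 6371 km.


r = 13639.1830 km = 1.3639183e+07 m
T = 2*pi*sqrt(r^3/mu) = 2*pi*sqrt(2.5372606e+21 / 3.986e14)
T = 15852.3538 s = 264.2059 min

264.2059 minutes


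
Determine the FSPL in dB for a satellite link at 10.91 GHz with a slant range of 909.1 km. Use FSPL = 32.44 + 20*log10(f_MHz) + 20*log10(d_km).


f = 10.91 GHz = 10910.0000 MHz
d = 909.1 km
FSPL = 32.44 + 20*log10(10910.0000) + 20*log10(909.1)
FSPL = 32.44 + 80.7565 + 59.1722
FSPL = 172.3687 dB

172.3687 dB


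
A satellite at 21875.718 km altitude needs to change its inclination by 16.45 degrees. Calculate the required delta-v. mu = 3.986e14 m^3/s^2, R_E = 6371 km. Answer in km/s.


r = 28246.7180 km = 2.8246718e+07 m
V = sqrt(mu/r) = 3756.5109 m/s
di = 16.45 deg = 0.2871067 rad
dV = 2*V*sin(di/2) = 2*3756.5109*sin(0.1435533)
dV = 1074.8188 m/s = 1.0748 km/s

1.0748 km/s


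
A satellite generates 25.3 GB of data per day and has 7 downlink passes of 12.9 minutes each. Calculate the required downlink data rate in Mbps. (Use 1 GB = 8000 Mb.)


total contact time = 7 * 12.9 * 60 = 5418.0000 s
data = 25.3 GB = 202400.0000 Mb
rate = 202400.0000 / 5418.0000 = 37.3570 Mbps

37.3570 Mbps


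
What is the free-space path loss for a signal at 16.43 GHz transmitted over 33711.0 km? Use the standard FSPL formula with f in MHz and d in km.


f = 16.43 GHz = 16430.0000 MHz
d = 33711.0 km
FSPL = 32.44 + 20*log10(16430.0000) + 20*log10(33711.0)
FSPL = 32.44 + 84.3128 + 90.5554
FSPL = 207.3082 dB

207.3082 dB


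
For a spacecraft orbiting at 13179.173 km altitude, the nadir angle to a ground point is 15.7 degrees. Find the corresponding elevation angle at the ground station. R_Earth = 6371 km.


r = R_E + alt = 19550.1730 km
Law of sines in the satellite / Earth-center / ground-point triangle:
  sin(nadir)/R_E = sin(90 + el)/r  =>  cos(el) = (r/R_E)*sin(nadir)
cos(el) = (19550.1730 / 6371.0000) * sin(15.7 deg) = 0.8303697
el = arccos(0.8303697) = 33.8633 deg
(Earth-central angle = 90 - nadir - el = 40.4367 deg)

33.8633 degrees


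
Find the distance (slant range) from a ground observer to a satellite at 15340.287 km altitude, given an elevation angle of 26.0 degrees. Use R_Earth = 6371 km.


h = 15340.287 km, el = 26.0 deg
d = -R_E*sin(el) + sqrt((R_E*sin(el))^2 + 2*R_E*h + h^2)
d = -6371.0000*sin(0.4537856) + sqrt((6371.0000*0.4383711)^2 + 2*6371.0000*15340.287 + 15340.287^2)
d = 18149.6880 km

18149.6880 km


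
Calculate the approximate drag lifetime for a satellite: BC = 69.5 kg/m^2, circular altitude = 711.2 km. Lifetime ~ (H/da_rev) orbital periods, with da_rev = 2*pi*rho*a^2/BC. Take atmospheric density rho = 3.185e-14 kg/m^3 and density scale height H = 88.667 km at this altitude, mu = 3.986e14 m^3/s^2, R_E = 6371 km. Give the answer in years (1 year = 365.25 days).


a = R_E + alt = 7082.2000 km = 7.0822e+06 m
da_rev = 2*pi*rho*a^2/BC = 2*pi*3.185e-14*(7.0822e+06)^2/69.5 = 0.144424501 m per revolution
N = H/da_rev = 88667.0000 m / 0.144424501 m = 613933.2291 revolutions
P = 2*pi*sqrt(a^3/mu) = 5931.4859 s
lifetime = N*P = 613933.2291 * 5931.4859 = 3.6415363e+09 s = 42147.4107 days
years = 42147.4107 / 365.25 = 115.3933 years

115.3933 years


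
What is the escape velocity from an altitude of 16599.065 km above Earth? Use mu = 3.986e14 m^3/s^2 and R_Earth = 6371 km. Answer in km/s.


r = 6371.0 + 16599.065 = 22970.0650 km = 2.2970065e+07 m
v_esc = sqrt(2*mu/r) = sqrt(2*3.986e14 / 2.2970065e+07)
v_esc = 5891.1833 m/s = 5.8912 km/s

5.8912 km/s


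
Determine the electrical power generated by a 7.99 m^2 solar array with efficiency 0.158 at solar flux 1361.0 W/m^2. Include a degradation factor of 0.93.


P = area * eta * S * degradation
P = 7.99 * 0.158 * 1361.0 * 0.93
P = 1597.8829 W

1597.8829 W


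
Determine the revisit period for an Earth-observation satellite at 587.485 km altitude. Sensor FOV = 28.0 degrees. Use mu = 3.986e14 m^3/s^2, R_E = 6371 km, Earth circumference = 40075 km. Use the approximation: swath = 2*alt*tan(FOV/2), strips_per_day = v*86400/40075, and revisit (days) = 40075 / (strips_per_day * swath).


swath = 2*587.485*tan(0.2443461) = 292.9529 km
v = sqrt(mu/r) = 7568.5259 m/s = 7.5685 km/s
strips/day = v*86400/40075 = 7.5685*86400/40075 = 16.3174
coverage/day = strips * swath = 16.3174 * 292.9529 = 4780.2361 km
revisit = 40075 / 4780.2361 = 8.3835 days

8.3835 days


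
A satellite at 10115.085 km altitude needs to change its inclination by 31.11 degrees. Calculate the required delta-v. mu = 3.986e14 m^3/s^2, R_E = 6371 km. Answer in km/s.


r = 16486.0850 km = 1.6486085e+07 m
V = sqrt(mu/r) = 4917.1095 m/s
di = 31.11 deg = 0.5429719 rad
dV = 2*V*sin(di/2) = 2*4917.1095*sin(0.271486)
dV = 2637.1763 m/s = 2.6372 km/s

2.6372 km/s


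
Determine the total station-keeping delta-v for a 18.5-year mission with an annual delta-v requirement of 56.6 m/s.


dV = rate * years = 56.6 * 18.5
dV = 1047.1000 m/s

1047.1000 m/s


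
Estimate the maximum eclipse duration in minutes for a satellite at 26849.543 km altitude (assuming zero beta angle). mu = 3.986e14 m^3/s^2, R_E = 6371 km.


r = 33220.5430 km
T = 1004.3153 min
Eclipse fraction = arcsin(R_E/r)/pi = arcsin(6371.0000/33220.5430)/pi
= arcsin(0.1917789)/pi = 0.06142566
Eclipse duration = 0.06142566 * 1004.3153 = 61.6907 min

61.6907 minutes


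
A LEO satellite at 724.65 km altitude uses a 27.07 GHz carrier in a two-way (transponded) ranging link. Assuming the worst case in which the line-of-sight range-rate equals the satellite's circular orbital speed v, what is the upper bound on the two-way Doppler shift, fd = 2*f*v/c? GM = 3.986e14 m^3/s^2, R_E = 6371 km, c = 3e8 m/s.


r = 7.09565e+06 m
v = sqrt(mu/r) = 7495.0158 m/s (worst-case radial velocity)
f = 27.07 GHz = 2.707e+10 Hz
fd = 2*f*v/c = 2*2.707e+10*7495.0158/3.0e+08
fd = 1.3526005e+06 Hz

1.3526e+06 Hz


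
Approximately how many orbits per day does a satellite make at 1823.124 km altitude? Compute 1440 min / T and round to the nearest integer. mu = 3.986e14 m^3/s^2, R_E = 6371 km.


r = 8.194124e+06 m
T = 2*pi*sqrt(r^3/mu) = 7381.8466 s = 123.0308 min
revs/day = 1440 / 123.0308 = 11.7044
Rounded: 12 revolutions per day

12 revolutions per day


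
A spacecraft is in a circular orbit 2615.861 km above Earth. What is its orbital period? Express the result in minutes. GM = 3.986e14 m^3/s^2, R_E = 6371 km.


r = 8986.8610 km = 8.986861e+06 m
T = 2*pi*sqrt(r^3/mu) = 2*pi*sqrt(7.2581188e+20 / 3.986e14)
T = 8478.5826 s = 141.3097 min

141.3097 minutes


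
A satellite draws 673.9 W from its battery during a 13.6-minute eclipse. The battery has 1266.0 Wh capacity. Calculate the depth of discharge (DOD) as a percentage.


E_used = P * t / 60 = 673.9 * 13.6 / 60 = 152.7507 Wh
DOD = E_used / E_total * 100 = 152.7507 / 1266.0 * 100
DOD = 12.0656 %

12.0656 %


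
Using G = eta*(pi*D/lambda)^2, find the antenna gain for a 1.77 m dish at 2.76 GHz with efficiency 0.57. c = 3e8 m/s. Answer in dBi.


lambda = c/f = 3e8 / 2.76e+09 = 0.1086957 m
G = eta*(pi*D/lambda)^2 = 0.57*(pi*1.77/0.1086957)^2
G = 1491.7525 (linear)
G = 10*log10(1491.7525) = 31.7370 dBi

31.7370 dBi


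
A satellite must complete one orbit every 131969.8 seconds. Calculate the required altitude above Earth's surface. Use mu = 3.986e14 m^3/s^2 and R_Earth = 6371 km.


T = 131969.8 s
r = (mu*T^2/(4*pi^2))^(1/3) = (3.986e14 * 131969.8^2 / (4*pi^2))^(1/3)
r = 5.6024186e+07 m = 56024.1864 km
alt = r - R_E = 56024.1864 - 6371 = 49653.1864 km

49653.1864 km


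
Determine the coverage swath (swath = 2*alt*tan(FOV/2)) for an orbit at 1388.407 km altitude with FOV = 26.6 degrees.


FOV = 26.6 deg = 0.4642576 rad
swath = 2 * alt * tan(FOV/2) = 2 * 1388.407 * tan(0.2321288)
swath = 2 * 1388.407 * 0.23639
swath = 656.4110 km

656.4110 km


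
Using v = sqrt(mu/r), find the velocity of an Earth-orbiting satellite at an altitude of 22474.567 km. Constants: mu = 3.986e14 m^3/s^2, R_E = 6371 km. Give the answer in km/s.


r = R_E + alt = 6371.0 + 22474.567 = 28845.5670 km = 2.8845567e+07 m
v = sqrt(mu/r) = sqrt(3.986e14 / 2.8845567e+07) = 3717.3128 m/s = 3.7173 km/s

3.7173 km/s


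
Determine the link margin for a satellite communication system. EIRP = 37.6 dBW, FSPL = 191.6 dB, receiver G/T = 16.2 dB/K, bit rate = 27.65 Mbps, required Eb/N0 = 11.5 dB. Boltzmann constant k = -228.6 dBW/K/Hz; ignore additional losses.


C/N0 = EIRP - FSPL + G/T - k = 37.6 - 191.6 + 16.2 - (-228.6)
C/N0 = 90.8000 dB-Hz
R_b = 27.65 Mbps = 2.765e+07 bps -> 10*log10(R_b) = 74.4170 dB-Hz
Eb/N0 = C/N0 - 10*log10(R_b) = 90.8000 - 74.4170 = 16.3830 dB
Margin = Eb/N0 - Eb/N0_req = 16.3830 - 11.5 = 4.8830 dB (link closes)

4.8830 dB


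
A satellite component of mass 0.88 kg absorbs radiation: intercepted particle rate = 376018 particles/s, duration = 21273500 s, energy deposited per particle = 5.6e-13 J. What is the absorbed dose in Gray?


Total energy deposited = rate * time * E_per
  = 376018 * 21273500 * 5.6e-13 = 4.4796 J
Dose = E_total / mass = 4.4796 / 0.88
Dose = 5.0904 Gy

5.0904 Gy


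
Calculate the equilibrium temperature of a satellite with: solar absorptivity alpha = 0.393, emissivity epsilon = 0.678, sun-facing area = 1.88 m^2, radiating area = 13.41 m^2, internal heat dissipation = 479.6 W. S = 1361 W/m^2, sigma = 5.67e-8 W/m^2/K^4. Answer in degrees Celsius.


Numerator = alpha*S*A_sun + Q_int = 0.393*1361*1.88 + 479.6 = 1485.1612 W
Denominator = eps*sigma*A_rad = 0.678*5.67e-8*13.41 = 5.1551527e-07 W/K^4
T^4 = 2.8809258e+09 K^4
T = 231.6771 K = -41.4729 C

-41.4729 degrees Celsius


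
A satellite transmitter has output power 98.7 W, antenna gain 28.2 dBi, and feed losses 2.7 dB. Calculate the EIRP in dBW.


Pt = 98.7 W = 19.9432 dBW
EIRP = Pt_dBW + Gt - losses = 19.9432 + 28.2 - 2.7 = 45.4432 dBW

45.4432 dBW


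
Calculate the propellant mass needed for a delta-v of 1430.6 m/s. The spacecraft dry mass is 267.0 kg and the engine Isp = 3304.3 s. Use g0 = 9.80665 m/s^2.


ve = Isp * g0 = 3304.3 * 9.80665 = 32404.113595 m/s
mass ratio = exp(dv/ve) = exp(1430.6/32404.113595) = 1.04513777
m_prop = m_dry * (mr - 1) = 267.0 * (1.04513777 - 1)
m_prop = 12.0518 kg

12.0518 kg


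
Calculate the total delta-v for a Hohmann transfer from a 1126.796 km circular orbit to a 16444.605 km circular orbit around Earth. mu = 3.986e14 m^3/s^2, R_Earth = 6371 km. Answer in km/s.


r1 = 7497.7960 km = 7.497796e+06 m
r2 = 22815.6050 km = 2.2815605e+07 m
dv1 = sqrt(mu/r1)*(sqrt(2*r2/(r1+r2)) - 1) = 1654.4766 m/s
dv2 = sqrt(mu/r2)*(1 - sqrt(2*r1/(r1+r2))) = 1239.9770 m/s
total dv = |dv1| + |dv2| = 1654.4766 + 1239.9770 = 2894.4536 m/s = 2.8945 km/s

2.8945 km/s


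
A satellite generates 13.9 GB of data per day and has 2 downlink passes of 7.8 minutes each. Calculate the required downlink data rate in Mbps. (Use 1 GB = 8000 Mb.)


total contact time = 2 * 7.8 * 60 = 936.0000 s
data = 13.9 GB = 111200.0000 Mb
rate = 111200.0000 / 936.0000 = 118.8034 Mbps

118.8034 Mbps


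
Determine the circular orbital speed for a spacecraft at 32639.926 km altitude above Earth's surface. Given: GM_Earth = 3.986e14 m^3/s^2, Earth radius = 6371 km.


r = R_E + alt = 6371.0 + 32639.926 = 39010.9260 km = 3.9010926e+07 m
v = sqrt(mu/r) = sqrt(3.986e14 / 3.9010926e+07) = 3196.5060 m/s = 3.1965 km/s

3.1965 km/s


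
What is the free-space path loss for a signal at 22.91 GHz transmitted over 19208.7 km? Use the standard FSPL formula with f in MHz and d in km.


f = 22.91 GHz = 22910.0000 MHz
d = 19208.7 km
FSPL = 32.44 + 20*log10(22910.0000) + 20*log10(19208.7)
FSPL = 32.44 + 87.2005 + 85.6700
FSPL = 205.3105 dB

205.3105 dB


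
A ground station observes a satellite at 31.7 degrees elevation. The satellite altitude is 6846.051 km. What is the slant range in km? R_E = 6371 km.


h = 6846.051 km, el = 31.7 deg
d = -R_E*sin(el) + sqrt((R_E*sin(el))^2 + 2*R_E*h + h^2)
d = -6371.0000*sin(0.5532694) + sqrt((6371.0000*0.5254717)^2 + 2*6371.0000*6846.051 + 6846.051^2)
d = 8706.6146 km

8706.6146 km


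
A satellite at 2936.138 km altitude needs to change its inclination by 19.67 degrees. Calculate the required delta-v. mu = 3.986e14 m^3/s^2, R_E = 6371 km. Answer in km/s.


r = 9307.1380 km = 9.307138e+06 m
V = sqrt(mu/r) = 6544.2604 m/s
di = 19.67 deg = 0.3433063 rad
dV = 2*V*sin(di/2) = 2*6544.2604*sin(0.1716531)
dV = 2235.6688 m/s = 2.2357 km/s

2.2357 km/s


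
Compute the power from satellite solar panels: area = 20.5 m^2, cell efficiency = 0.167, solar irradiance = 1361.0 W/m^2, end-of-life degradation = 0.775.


P = area * eta * S * degradation
P = 20.5 * 0.167 * 1361.0 * 0.775
P = 3611.0222 W

3611.0222 W


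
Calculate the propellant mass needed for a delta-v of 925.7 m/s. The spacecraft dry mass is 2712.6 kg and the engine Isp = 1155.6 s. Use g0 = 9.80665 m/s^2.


ve = Isp * g0 = 1155.6 * 9.80665 = 11332.564740 m/s
mass ratio = exp(dv/ve) = exp(925.7/11332.564740) = 1.08511389
m_prop = m_dry * (mr - 1) = 2712.6 * (1.08511389 - 1)
m_prop = 230.8799 kg

230.8799 kg


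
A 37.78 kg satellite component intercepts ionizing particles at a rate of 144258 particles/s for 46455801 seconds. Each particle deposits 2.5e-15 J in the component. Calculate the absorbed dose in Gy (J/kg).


Total energy deposited = rate * time * E_per
  = 144258 * 46455801 * 2.5e-15 = 0.01675405 J
Dose = E_total / mass = 0.01675405 / 37.78
Dose = 4.4346353e-04 Gy

4.4346e-04 Gy


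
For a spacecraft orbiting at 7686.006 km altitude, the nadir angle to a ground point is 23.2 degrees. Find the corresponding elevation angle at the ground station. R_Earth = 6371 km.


r = R_E + alt = 14057.0060 km
Law of sines in the satellite / Earth-center / ground-point triangle:
  sin(nadir)/R_E = sin(90 + el)/r  =>  cos(el) = (r/R_E)*sin(nadir)
cos(el) = (14057.0060 / 6371.0000) * sin(23.2 deg) = 0.8691954
el = arccos(0.8691954) = 29.6347 deg
(Earth-central angle = 90 - nadir - el = 37.1653 deg)

29.6347 degrees


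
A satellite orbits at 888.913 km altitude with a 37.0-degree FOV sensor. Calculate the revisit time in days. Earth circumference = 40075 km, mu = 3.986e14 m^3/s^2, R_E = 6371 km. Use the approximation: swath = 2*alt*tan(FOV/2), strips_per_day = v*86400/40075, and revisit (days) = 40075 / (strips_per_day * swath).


swath = 2*888.913*tan(0.3228859) = 594.8523 km
v = sqrt(mu/r) = 7409.7395 m/s = 7.4097 km/s
strips/day = v*86400/40075 = 7.4097*86400/40075 = 15.9751
coverage/day = strips * swath = 15.9751 * 594.8523 = 9502.8148 km
revisit = 40075 / 9502.8148 = 4.2172 days

4.2172 days


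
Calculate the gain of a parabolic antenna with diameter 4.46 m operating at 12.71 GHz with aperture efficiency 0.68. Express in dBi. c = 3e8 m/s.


lambda = c/f = 3e8 / 1.271e+10 = 0.02360346 m
G = eta*(pi*D/lambda)^2 = 0.68*(pi*4.46/0.02360346)^2
G = 239622.1537 (linear)
G = 10*log10(239622.1537) = 53.7953 dBi

53.7953 dBi


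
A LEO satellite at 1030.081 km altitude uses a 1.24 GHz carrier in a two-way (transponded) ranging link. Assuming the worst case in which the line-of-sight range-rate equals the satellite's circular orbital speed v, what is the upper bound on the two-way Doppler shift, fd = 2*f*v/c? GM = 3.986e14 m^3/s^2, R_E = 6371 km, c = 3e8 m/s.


r = 7.401081e+06 m
v = sqrt(mu/r) = 7338.7327 m/s (worst-case radial velocity)
f = 1.24 GHz = 1.24e+09 Hz
fd = 2*f*v/c = 2*1.24e+09*7338.7327/3.0e+08
fd = 60666.8568 Hz

60666.8568 Hz


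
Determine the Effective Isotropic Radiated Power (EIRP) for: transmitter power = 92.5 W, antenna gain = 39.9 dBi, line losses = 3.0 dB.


Pt = 92.5 W = 19.6614 dBW
EIRP = Pt_dBW + Gt - losses = 19.6614 + 39.9 - 3.0 = 56.5614 dBW

56.5614 dBW
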